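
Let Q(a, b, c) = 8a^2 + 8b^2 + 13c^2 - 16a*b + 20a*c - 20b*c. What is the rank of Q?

2

The associated matrix is A = [[8, -8, 10], [-8, 8, -10], [10, -10, 13]].
Symmetric row and column elimination reduces A to a congruent diagonal form with pivots 8, 0, 1/2.
That gives 2 positive, 1 zero pivots.
The rank is the number of nonzero pivots: 2.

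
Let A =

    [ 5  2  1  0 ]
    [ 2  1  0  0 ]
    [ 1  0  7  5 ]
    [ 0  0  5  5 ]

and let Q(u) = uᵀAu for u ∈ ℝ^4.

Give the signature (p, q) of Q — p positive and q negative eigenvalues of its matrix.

(4, 0)

Applying the same elementary operations to the rows and columns of A produces a congruent diagonal matrix with entries 5, 1/5, 6, 5/6.
Counting signs: 4 positive.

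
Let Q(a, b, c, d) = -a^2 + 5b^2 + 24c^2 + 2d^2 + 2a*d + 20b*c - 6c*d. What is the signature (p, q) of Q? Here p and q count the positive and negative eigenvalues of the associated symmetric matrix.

(3, 1)

The associated matrix is A = [[-1, 0, 0, 1], [0, 5, 10, 0], [0, 10, 24, -3], [1, 0, -3, 2]].
Applying the same elementary operations to the rows and columns of A produces a congruent diagonal matrix with entries -1, 5, 4, 3/4.
So there are 3 positive, 1 negative pivots.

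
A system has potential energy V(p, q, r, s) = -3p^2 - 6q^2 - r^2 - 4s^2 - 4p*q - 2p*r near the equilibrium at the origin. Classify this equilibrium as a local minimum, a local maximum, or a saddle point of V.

local maximum

The Hessian at the origin is H = [[-6, -4, -2, 0], [-4, -12, 0, 0], [-2, 0, -2, 0], [0, 0, 0, -8]].
Applying the same elementary operations to the rows and columns of H produces a congruent diagonal matrix with entries -6, -28/3, -8/7, -8.
So there are 4 negative pivots.
H is negative definite, so the origin is a strict local maximum.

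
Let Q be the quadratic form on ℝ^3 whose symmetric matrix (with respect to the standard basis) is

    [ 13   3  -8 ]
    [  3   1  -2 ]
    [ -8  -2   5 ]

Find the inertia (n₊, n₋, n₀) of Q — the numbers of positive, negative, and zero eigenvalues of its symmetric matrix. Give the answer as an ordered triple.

Symmetric row and column elimination reduces A to a congruent diagonal form with pivots 13, 4/13, 0.
That gives 2 positive, 1 zero pivots.

(2, 0, 1)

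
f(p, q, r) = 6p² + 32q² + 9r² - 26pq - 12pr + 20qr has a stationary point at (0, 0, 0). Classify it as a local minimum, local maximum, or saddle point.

local minimum

The Hessian at the origin is H = [[12, -26, -12], [-26, 64, 20], [-12, 20, 18]].
An LDLᵀ factorisation of H has diagonal entries 12, 23/3, 30/23.
Counting signs: 3 positive.
H is positive definite, so the origin is a strict local minimum.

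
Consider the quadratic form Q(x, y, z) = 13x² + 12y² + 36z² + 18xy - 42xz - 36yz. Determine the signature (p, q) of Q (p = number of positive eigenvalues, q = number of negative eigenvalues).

(2, 0)

The symmetric matrix is A = [[13, 9, -21], [9, 12, -18], [-21, -18, 36]].
Congruent diagonalization of A (simultaneous row and column reduction) yields pivots 13, 75/13, 0.
That gives 2 positive, 1 zero pivots.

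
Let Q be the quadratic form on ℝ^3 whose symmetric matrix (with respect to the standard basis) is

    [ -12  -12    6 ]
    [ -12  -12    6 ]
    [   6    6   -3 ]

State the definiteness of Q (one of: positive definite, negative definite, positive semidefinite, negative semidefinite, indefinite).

negative semidefinite

Applying the same elementary operations to the rows and columns of A produces a congruent diagonal matrix with entries -12, 0, 0.
So there are 1 negative, 2 zero pivots.
Hence Q is negative semidefinite.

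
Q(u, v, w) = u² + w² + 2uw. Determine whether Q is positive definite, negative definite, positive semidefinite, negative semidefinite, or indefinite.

positive semidefinite

The symmetric matrix is A = [[1, 0, 1], [0, 0, 0], [1, 0, 1]].
Applying the same elementary operations to the rows and columns of A produces a congruent diagonal matrix with entries 1, 0, 0.
That gives 1 positive, 2 zero pivots.
Hence Q is positive semidefinite.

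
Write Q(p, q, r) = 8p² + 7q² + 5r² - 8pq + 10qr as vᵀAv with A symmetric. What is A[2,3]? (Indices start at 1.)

5

The coefficient of q·r in Q is 10. For a symmetric A this equals A[2,3] + A[3,2] = 2·A[2,3].
So A[2,3] = 10/2 = 5.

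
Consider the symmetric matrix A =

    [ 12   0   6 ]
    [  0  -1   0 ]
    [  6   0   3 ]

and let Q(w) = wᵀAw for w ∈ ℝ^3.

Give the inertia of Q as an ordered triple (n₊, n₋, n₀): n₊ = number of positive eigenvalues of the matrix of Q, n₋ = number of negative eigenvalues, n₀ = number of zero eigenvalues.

Row-reducing A symmetrically gives the diagonal entries 12, -1, 0.
That gives 1 positive, 1 negative, 1 zero pivots.

(1, 1, 1)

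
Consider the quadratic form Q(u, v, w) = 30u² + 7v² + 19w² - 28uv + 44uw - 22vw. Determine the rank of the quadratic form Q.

3

Write A = [[30, -14, 22], [-14, 7, -11], [22, -11, 19]].
Symmetric row and column elimination reduces A to a congruent diagonal form with pivots 30, 7/15, 12/7.
Counting signs: 3 positive.
The rank is the number of nonzero pivots: 3.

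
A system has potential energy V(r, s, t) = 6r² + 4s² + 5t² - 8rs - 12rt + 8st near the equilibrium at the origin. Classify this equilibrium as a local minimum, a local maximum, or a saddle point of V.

The Hessian at the origin is H = [[12, -8, -12], [-8, 8, 8], [-12, 8, 10]].
Congruent diagonalization of H (simultaneous row and column reduction) yields pivots 12, 8/3, -2.
So there are 2 positive, 1 negative pivots.
H is indefinite, so the origin is a saddle point.

saddle point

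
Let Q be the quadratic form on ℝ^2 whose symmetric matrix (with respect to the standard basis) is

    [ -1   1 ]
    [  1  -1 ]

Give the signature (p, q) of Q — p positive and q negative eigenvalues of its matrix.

Applying the same elementary operations to the rows and columns of A produces a congruent diagonal matrix with entries -1, 0.
That gives 1 negative, 1 zero pivots.

(0, 1)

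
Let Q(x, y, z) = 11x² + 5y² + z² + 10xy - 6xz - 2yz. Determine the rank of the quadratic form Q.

Write A = [[11, 5, -3], [5, 5, -1], [-3, -1, 1]].
Congruent diagonalization of A (simultaneous row and column reduction) yields pivots 11, 30/11, 2/15.
Counting signs: 3 positive.
The rank is the number of nonzero pivots: 3.

3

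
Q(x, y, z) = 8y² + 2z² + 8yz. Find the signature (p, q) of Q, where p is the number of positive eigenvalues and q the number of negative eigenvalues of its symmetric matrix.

Write A = [[0, 0, 0], [0, 8, 4], [0, 4, 2]].
Applying the same elementary operations to the rows and columns of A produces a congruent diagonal matrix with entries 0, 8, 0.
Counting signs: 1 positive, 2 zero.

(1, 0)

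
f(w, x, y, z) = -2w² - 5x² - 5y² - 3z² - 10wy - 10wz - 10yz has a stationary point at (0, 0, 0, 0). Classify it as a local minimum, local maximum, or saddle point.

The Hessian at the origin is H = [[-4, 0, -10, -10], [0, -10, 0, 0], [-10, 0, -10, -10], [-10, 0, -10, -6]].
An LDLᵀ factorisation of H has diagonal entries -4, -10, 15, 4.
Counting signs: 2 positive, 2 negative.
H is indefinite, so the origin is a saddle point.

saddle point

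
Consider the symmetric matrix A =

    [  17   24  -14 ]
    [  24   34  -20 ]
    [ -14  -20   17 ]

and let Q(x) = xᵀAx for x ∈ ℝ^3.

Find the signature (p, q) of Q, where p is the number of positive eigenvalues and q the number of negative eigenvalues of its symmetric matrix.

Applying the same elementary operations to the rows and columns of A produces a congruent diagonal matrix with entries 17, 2/17, 5.
Counting signs: 3 positive.

(3, 0)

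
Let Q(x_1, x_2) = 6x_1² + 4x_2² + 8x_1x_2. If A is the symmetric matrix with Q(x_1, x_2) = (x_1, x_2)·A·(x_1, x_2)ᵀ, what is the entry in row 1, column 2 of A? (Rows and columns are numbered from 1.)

4

The coefficient of x_1·x_2 in Q is 8. For a symmetric A this equals A[1,2] + A[2,1] = 2·A[1,2].
So A[1,2] = 8/2 = 4.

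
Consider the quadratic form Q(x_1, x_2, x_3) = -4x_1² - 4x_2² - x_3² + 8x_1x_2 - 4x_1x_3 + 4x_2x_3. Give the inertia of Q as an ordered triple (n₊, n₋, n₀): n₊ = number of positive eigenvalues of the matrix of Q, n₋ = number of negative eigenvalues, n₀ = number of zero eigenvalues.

(0, 1, 2)

The symmetric matrix is A = [[-4, 4, -2], [4, -4, 2], [-2, 2, -1]].
Symmetric row and column elimination reduces A to a congruent diagonal form with pivots -4, 0, 0.
That gives 1 negative, 2 zero pivots.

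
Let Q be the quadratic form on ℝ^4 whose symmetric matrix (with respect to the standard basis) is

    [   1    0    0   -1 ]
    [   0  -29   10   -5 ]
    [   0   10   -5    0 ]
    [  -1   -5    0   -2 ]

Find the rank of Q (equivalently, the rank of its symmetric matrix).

Row-reducing A symmetrically gives the diagonal entries 1, -29, -45/29, -2/9.
That gives 1 positive, 3 negative pivots.
The rank is the number of nonzero pivots: 4.

4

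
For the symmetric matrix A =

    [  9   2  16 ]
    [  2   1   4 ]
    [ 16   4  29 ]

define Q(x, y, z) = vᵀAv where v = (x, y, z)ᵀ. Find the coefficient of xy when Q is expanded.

4

The coefficient of xy is A[1,2] + A[2,1] = 2·2 = 4.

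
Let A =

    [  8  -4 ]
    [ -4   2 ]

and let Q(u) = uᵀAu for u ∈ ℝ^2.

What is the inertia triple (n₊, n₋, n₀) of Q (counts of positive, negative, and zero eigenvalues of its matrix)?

(1, 0, 1)

Congruent diagonalization of A (simultaneous row and column reduction) yields pivots 8, 0.
So there are 1 positive, 1 zero pivots.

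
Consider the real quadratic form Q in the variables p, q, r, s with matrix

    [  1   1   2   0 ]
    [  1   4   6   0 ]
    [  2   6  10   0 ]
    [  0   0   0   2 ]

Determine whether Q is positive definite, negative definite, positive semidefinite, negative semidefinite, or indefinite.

Leading principal minors: Δ_1 = 1, Δ_2 = 3, Δ_3 = 2, Δ_4 = 4.
All leading principal minors are positive, so by Sylvester's criterion Q is positive definite.

positive definite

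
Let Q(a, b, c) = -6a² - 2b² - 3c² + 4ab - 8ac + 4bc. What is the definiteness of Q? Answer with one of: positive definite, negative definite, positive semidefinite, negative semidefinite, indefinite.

negative semidefinite

The associated matrix is A = [[-6, 2, -4], [2, -2, 2], [-4, 2, -3]].
Row-reducing A symmetrically gives the diagonal entries -6, -4/3, 0.
Counting signs: 2 negative, 1 zero.
Hence Q is negative semidefinite.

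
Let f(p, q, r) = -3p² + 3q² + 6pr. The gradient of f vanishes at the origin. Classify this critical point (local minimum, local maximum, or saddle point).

The Hessian at the origin is H = [[-6, 0, 6], [0, 6, 0], [6, 0, 0]].
Symmetric row and column elimination reduces H to a congruent diagonal form with pivots -6, 6, 6.
So there are 2 positive, 1 negative pivots.
H is indefinite, so the origin is a saddle point.

saddle point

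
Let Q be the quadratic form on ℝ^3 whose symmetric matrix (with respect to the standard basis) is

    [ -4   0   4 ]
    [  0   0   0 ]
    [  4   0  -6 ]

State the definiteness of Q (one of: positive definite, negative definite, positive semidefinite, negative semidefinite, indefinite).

Row-reducing A symmetrically gives the diagonal entries -4, 0, -2.
Counting signs: 2 negative, 1 zero.
Hence Q is negative semidefinite.

negative semidefinite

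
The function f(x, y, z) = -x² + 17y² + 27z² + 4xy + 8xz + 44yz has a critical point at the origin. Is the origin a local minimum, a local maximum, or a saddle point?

The Hessian at the origin is H = [[-2, 4, 8], [4, 34, 44], [8, 44, 54]].
Applying the same elementary operations to the rows and columns of H produces a congruent diagonal matrix with entries -2, 42, 2/7.
So there are 2 positive, 1 negative pivots.
H is indefinite, so the origin is a saddle point.

saddle point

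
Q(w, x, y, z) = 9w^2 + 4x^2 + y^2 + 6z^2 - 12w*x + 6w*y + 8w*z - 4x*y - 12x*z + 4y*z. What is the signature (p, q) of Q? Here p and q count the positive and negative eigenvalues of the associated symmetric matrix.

The symmetric matrix is A = [[9, -6, 3, 4], [-6, 4, -2, -6], [3, -2, 1, 2], [4, -6, 2, 6]].
By Sylvester's law of inertia any congruent diagonalization of A has 2 positive, 1 negative and 1 zero entries.

(2, 1)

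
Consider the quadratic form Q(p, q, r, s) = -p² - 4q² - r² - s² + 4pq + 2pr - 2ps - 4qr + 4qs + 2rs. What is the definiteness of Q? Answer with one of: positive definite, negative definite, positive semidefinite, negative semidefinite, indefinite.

negative semidefinite

The associated matrix is A = [[-1, 2, 1, -1], [2, -4, -2, 2], [1, -2, -1, 1], [-1, 2, 1, -1]].
Applying the same elementary operations to the rows and columns of A produces a congruent diagonal matrix with entries -1, 0, 0, 0.
That gives 1 negative, 3 zero pivots.
Hence Q is negative semidefinite.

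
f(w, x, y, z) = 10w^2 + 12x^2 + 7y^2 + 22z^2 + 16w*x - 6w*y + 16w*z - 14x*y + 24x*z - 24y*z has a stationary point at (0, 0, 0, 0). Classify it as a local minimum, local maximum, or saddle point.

saddle point

The Hessian at the origin is H = [[20, 16, -6, 16], [16, 24, -14, 24], [-6, -14, 14, -24], [16, 24, -24, 44]].
An LDLᵀ factorisation of H has diagonal entries 20, 56/5, 65/14, -20/13.
So there are 3 positive, 1 negative pivots.
H is indefinite, so the origin is a saddle point.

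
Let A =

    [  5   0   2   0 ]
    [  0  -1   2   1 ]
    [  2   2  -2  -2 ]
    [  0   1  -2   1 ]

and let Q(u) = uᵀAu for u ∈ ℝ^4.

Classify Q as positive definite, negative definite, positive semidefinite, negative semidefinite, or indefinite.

Applying the same elementary operations to the rows and columns of A produces a congruent diagonal matrix with entries 5, -1, 6/5, 2.
That gives 3 positive, 1 negative pivots.
Hence Q is indefinite.

indefinite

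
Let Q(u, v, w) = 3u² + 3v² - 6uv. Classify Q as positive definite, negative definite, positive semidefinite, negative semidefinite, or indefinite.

The symmetric matrix is A = [[3, -3, 0], [-3, 3, 0], [0, 0, 0]].
Symmetric row and column elimination reduces A to a congruent diagonal form with pivots 3, 0, 0.
That gives 1 positive, 2 zero pivots.
Hence Q is positive semidefinite.

positive semidefinite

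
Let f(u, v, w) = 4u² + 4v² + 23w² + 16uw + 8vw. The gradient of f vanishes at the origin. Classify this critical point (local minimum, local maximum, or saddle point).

The Hessian at the origin is H = [[8, 0, 16], [0, 8, 8], [16, 8, 46]].
Applying the same elementary operations to the rows and columns of H produces a congruent diagonal matrix with entries 8, 8, 6.
That gives 3 positive pivots.
H is positive definite, so the origin is a strict local minimum.

local minimum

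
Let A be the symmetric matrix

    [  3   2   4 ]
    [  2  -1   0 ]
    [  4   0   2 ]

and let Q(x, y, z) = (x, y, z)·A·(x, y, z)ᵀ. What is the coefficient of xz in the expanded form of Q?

8

The coefficient of xz is A[1,3] + A[3,1] = 2·4 = 8.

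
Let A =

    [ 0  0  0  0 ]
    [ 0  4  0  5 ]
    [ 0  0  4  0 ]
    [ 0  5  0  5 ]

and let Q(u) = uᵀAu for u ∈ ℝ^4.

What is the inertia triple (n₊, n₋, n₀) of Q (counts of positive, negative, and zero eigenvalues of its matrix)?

(2, 1, 1)

Applying the same elementary operations to the rows and columns of A produces a congruent diagonal matrix with entries 0, 4, 4, -5/4.
Counting signs: 2 positive, 1 negative, 1 zero.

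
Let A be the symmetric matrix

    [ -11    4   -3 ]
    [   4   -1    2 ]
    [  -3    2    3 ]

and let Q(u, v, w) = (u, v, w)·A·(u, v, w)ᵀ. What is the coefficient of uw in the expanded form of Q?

-6

The coefficient of uw is A[1,3] + A[3,1] = 2·(-3) = -6.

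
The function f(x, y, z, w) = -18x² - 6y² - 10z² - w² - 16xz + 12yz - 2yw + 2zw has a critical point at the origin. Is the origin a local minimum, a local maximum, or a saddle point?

local maximum

The Hessian at the origin is H = [[-36, 0, -16, 0], [0, -12, 12, -2], [-16, 12, -20, 2], [0, -2, 2, -2]].
Row-reducing H symmetrically gives the diagonal entries -36, -12, -8/9, -5/3.
That gives 4 negative pivots.
H is negative definite, so the origin is a strict local maximum.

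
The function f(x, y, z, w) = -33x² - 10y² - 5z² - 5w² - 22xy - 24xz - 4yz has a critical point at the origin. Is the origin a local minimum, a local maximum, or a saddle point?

local maximum

The Hessian at the origin is H = [[-66, -22, -24, 0], [-22, -20, -4, 0], [-24, -4, -10, 0], [0, 0, 0, -10]].
Congruent diagonalization of H (simultaneous row and column reduction) yields pivots -66, -38/3, -2/209, -10.
So there are 4 negative pivots.
H is negative definite, so the origin is a strict local maximum.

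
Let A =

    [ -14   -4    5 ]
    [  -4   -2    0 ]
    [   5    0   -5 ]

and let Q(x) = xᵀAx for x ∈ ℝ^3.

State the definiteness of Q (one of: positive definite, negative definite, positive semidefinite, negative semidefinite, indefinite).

Congruent diagonalization of A (simultaneous row and column reduction) yields pivots -14, -6/7, -5/6.
That gives 3 negative pivots.
Hence Q is negative definite.

negative definite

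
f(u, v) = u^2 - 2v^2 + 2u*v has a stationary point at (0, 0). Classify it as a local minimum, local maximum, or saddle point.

The Hessian at the origin is H = [[2, 2], [2, -4]].
det H = 2·-4 − (2)² = -12 < 0, so H is indefinite.
Therefore the origin is a saddle point.

saddle point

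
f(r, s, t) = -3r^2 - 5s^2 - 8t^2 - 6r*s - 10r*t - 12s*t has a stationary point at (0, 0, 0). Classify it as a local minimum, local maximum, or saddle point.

The Hessian at the origin is H = [[-6, -6, -10], [-6, -10, -12], [-10, -12, -16]].
Symmetric row and column elimination reduces H to a congruent diagonal form with pivots -6, -4, 5/3.
So there are 1 positive, 2 negative pivots.
H is indefinite, so the origin is a saddle point.

saddle point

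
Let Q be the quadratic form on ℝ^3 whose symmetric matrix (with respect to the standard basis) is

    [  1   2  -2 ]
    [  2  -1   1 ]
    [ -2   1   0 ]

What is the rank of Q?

3

Row-reducing A symmetrically gives the diagonal entries 1, -5, 1.
Counting signs: 2 positive, 1 negative.
The rank is the number of nonzero pivots: 3.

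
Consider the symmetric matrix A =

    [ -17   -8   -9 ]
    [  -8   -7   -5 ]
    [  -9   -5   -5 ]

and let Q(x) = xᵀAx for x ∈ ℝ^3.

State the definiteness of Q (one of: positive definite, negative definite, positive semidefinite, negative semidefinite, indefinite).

An LDLᵀ factorisation of A has diagonal entries -17, -55/17, -3/55.
That gives 3 negative pivots.
Hence Q is negative definite.

negative definite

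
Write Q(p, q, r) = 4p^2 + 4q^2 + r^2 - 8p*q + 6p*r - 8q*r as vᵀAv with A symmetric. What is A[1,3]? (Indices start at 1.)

3

The coefficient of p·r in Q is 6. For a symmetric A this equals A[1,3] + A[3,1] = 2·A[1,3].
So A[1,3] = 6/2 = 3.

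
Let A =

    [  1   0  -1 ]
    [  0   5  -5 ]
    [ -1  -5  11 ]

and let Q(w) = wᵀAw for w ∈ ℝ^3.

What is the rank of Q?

An LDLᵀ factorisation of A has diagonal entries 1, 5, 5.
That gives 3 positive pivots.
The rank is the number of nonzero pivots: 3.

3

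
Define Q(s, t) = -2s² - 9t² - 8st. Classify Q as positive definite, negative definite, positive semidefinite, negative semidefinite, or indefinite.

The symmetric matrix of Q is [[-2, -4], [-4, -9]].
For the 2×2 matrix [[-2, -4], [-4, -9]]: det = -2·-9 − (-4)² = 2, trace = -11.
det > 0 so both eigenvalues share the sign of the trace; trace = -11 < 0 ⇒ both negative.

negative definite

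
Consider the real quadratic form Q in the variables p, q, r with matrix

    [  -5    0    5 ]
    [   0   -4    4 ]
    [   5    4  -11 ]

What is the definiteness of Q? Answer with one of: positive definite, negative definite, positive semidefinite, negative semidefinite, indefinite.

Leading principal minors: Δ_1 = -5, Δ_2 = 20, Δ_3 = -40.
The signs alternate starting with Δ_1 < 0, so by Sylvester's criterion Q is negative definite.

negative definite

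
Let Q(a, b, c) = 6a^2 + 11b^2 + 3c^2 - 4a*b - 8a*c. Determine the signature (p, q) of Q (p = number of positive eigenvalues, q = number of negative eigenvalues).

(3, 0)

Write A = [[6, -2, -4], [-2, 11, 0], [-4, 0, 3]].
An LDLᵀ factorisation of A has diagonal entries 6, 31/3, 5/31.
That gives 3 positive pivots.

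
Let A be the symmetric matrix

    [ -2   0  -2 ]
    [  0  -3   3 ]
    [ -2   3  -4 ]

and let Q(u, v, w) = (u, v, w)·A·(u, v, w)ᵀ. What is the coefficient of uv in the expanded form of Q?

0

The coefficient of uv is A[1,2] + A[2,1] = 2·0 = 0.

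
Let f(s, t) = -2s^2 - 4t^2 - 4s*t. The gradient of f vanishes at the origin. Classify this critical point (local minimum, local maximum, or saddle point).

local maximum

The Hessian at the origin is H = [[-4, -4], [-4, -8]].
det H = -4·-8 − (-4)² = 16 > 0 and H[1,1] = -4 < 0, so H is negative definite.
Therefore the origin is a local maximum.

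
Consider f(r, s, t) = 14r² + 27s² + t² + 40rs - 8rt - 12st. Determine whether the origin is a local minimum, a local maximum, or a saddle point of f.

The Hessian at the origin is H = [[28, 40, -8], [40, 54, -12], [-8, -12, 2]].
Applying the same elementary operations to the rows and columns of H produces a congruent diagonal matrix with entries 28, -22/7, -2/11.
That gives 1 positive, 2 negative pivots.
H is indefinite, so the origin is a saddle point.

saddle point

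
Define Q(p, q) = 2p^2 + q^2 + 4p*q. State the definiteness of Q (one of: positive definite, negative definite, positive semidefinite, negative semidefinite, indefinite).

The associated matrix is A = [[2, 2], [2, 1]].
Congruent diagonalization of A (simultaneous row and column reduction) yields pivots 2, -1.
That gives 1 positive, 1 negative pivots.
Hence Q is indefinite.

indefinite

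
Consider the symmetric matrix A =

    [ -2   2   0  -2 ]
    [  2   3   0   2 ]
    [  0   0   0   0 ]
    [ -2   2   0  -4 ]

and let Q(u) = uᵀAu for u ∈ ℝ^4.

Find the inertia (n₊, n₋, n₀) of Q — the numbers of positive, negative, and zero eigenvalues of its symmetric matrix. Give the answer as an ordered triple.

(1, 2, 1)

Applying the same elementary operations to the rows and columns of A produces a congruent diagonal matrix with entries -2, 5, 0, -2.
So there are 1 positive, 2 negative, 1 zero pivots.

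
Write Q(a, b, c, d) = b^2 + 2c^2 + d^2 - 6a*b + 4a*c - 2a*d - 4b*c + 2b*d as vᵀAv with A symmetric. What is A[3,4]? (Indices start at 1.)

The coefficient of c·d in Q is 0. For a symmetric A this equals A[3,4] + A[4,3] = 2·A[3,4].
So A[3,4] = 0/2 = 0.

0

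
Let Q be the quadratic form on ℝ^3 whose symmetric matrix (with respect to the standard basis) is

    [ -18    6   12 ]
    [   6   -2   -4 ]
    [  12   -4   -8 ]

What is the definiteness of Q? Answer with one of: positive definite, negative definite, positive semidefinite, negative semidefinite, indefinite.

negative semidefinite

Applying the same elementary operations to the rows and columns of A produces a congruent diagonal matrix with entries -18, 0, 0.
So there are 1 negative, 2 zero pivots.
Hence Q is negative semidefinite.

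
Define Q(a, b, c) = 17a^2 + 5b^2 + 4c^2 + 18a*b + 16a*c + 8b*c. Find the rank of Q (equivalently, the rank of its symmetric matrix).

2

The associated matrix is A = [[17, 9, 8], [9, 5, 4], [8, 4, 4]].
Congruent diagonalization of A (simultaneous row and column reduction) yields pivots 17, 4/17, 0.
So there are 2 positive, 1 zero pivots.
The rank is the number of nonzero pivots: 2.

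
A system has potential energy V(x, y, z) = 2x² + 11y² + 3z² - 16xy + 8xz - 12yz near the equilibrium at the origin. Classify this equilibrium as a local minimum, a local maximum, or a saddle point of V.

saddle point

The Hessian at the origin is H = [[4, -16, 8], [-16, 22, -12], [8, -12, 6]].
Symmetric row and column elimination reduces H to a congruent diagonal form with pivots 4, -42, -10/21.
So there are 1 positive, 2 negative pivots.
H is indefinite, so the origin is a saddle point.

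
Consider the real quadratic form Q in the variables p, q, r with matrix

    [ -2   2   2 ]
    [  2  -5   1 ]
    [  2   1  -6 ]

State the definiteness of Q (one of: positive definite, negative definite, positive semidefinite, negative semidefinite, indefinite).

negative definite

Row-reducing A symmetrically gives the diagonal entries -2, -3, -1.
That gives 3 negative pivots.
Hence Q is negative definite.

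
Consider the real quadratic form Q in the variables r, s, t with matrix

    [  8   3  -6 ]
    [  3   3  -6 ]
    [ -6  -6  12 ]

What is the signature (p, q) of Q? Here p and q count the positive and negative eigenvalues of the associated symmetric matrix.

(2, 0)

Symmetric row and column elimination reduces A to a congruent diagonal form with pivots 8, 15/8, 0.
Counting signs: 2 positive, 1 zero.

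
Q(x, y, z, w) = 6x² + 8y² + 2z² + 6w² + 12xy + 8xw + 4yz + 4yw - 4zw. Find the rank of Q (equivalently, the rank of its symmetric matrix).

3

Write A = [[6, 6, 0, 4], [6, 8, 2, 2], [0, 2, 2, -2], [4, 2, -2, 6]].
Congruent diagonalization of A (simultaneous row and column reduction) yields pivots 6, 2, 0, 4/3.
That gives 3 positive, 1 zero pivots.
The rank is the number of nonzero pivots: 3.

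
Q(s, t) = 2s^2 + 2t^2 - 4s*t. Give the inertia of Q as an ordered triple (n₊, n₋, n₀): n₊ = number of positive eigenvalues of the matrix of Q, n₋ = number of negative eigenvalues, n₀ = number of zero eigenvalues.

Write A = [[2, -2], [-2, 2]].
Congruent diagonalization of A (simultaneous row and column reduction) yields pivots 2, 0.
Counting signs: 1 positive, 1 zero.

(1, 0, 1)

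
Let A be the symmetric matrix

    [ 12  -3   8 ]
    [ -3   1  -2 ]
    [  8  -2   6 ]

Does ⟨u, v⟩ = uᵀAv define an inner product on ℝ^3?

yes

Row-reducing A symmetrically gives the diagonal entries 12, 1/4, 2/3.
That gives 3 positive pivots.
Hence Q is positive definite.
⟨·,·⟩ is an inner product exactly when A is positive definite.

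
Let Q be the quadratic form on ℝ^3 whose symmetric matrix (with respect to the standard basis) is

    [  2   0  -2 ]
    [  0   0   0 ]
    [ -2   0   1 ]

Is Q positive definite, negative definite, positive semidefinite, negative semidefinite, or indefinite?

indefinite

Row-reducing A symmetrically gives the diagonal entries 2, 0, -1.
Counting signs: 1 positive, 1 negative, 1 zero.
Hence Q is indefinite.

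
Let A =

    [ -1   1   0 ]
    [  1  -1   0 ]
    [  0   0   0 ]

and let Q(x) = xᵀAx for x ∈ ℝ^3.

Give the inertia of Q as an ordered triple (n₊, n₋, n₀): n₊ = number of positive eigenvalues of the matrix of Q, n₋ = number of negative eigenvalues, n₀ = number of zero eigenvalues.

Symmetric row and column elimination reduces A to a congruent diagonal form with pivots -1, 0, 0.
So there are 1 negative, 2 zero pivots.

(0, 1, 2)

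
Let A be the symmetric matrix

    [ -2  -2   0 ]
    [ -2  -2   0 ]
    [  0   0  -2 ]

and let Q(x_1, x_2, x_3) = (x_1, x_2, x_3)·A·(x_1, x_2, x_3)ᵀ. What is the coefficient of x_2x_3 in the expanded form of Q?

0

The coefficient of x_2x_3 is A[2,3] + A[3,2] = 2·0 = 0.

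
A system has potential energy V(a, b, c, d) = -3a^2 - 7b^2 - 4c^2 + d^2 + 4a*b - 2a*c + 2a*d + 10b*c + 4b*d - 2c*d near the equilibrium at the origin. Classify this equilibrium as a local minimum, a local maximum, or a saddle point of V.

saddle point

The Hessian at the origin is H = [[-6, 4, -2, 2], [4, -14, 10, 4], [-2, 10, -8, -2], [2, 4, -2, 2]].
An LDLᵀ factorisation of H has diagonal entries -6, -34/3, -12/17, 8.
Counting signs: 1 positive, 3 negative.
H is indefinite, so the origin is a saddle point.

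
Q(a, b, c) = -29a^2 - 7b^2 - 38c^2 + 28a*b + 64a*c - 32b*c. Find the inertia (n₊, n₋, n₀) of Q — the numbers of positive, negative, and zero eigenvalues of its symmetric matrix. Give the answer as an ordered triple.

Write A = [[-29, 14, 32], [14, -7, -16], [32, -16, -38]].
Congruent diagonalization of A (simultaneous row and column reduction) yields pivots -29, -7/29, -10/7.
That gives 3 negative pivots.

(0, 3, 0)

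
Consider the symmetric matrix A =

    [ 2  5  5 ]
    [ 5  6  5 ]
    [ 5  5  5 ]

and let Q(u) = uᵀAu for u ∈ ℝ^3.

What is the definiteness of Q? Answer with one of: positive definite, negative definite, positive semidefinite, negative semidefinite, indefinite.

An LDLᵀ factorisation of A has diagonal entries 2, -13/2, 15/13.
That gives 2 positive, 1 negative pivots.
Hence Q is indefinite.

indefinite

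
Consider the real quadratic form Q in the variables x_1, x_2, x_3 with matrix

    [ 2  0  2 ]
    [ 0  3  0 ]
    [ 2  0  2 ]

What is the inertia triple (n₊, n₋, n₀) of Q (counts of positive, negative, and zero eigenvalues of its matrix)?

Symmetric row and column elimination reduces A to a congruent diagonal form with pivots 2, 3, 0.
Counting signs: 2 positive, 1 zero.

(2, 0, 1)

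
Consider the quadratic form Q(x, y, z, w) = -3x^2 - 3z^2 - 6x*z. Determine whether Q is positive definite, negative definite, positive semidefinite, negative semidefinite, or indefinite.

The associated matrix is A = [[-3, 0, -3, 0], [0, 0, 0, 0], [-3, 0, -3, 0], [0, 0, 0, 0]].
Congruent diagonalization of A (simultaneous row and column reduction) yields pivots -3, 0, 0, 0.
Counting signs: 1 negative, 3 zero.
Hence Q is negative semidefinite.

negative semidefinite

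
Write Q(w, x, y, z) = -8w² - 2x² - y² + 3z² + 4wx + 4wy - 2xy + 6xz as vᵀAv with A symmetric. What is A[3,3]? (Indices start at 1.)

-1

The coefficient of y² in Q is -1, and that is exactly A[3,3].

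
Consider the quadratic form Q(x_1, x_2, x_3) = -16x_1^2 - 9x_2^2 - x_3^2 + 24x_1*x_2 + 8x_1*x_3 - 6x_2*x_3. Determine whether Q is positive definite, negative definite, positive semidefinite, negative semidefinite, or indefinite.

negative semidefinite

The symmetric matrix is A = [[-16, 12, 4], [12, -9, -3], [4, -3, -1]].
Symmetric row and column elimination reduces A to a congruent diagonal form with pivots -16, 0, 0.
Counting signs: 1 negative, 2 zero.
Hence Q is negative semidefinite.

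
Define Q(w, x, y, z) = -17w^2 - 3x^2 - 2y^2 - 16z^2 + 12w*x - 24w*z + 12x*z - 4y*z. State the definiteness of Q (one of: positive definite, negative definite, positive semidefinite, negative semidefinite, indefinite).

The symmetric matrix is A = [[-17, 6, 0, -12], [6, -3, 0, 6], [0, 0, -2, -2], [-12, 6, -2, -16]].
An LDLᵀ factorisation of A has diagonal entries -17, -15/17, -2, -2.
So there are 4 negative pivots.
Hence Q is negative definite.

negative definite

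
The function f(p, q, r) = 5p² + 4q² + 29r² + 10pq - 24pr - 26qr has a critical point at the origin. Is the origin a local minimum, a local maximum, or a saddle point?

saddle point

The Hessian at the origin is H = [[10, 10, -24], [10, 8, -26], [-24, -26, 58]].
Row-reducing H symmetrically gives the diagonal entries 10, -2, 12/5.
Counting signs: 2 positive, 1 negative.
H is indefinite, so the origin is a saddle point.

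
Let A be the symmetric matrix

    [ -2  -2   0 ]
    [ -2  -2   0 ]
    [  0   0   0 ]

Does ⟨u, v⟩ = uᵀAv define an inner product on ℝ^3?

no

Congruent diagonalization of A (simultaneous row and column reduction) yields pivots -2, 0, 0.
Counting signs: 1 negative, 2 zero.
Hence Q is negative semidefinite.
⟨·,·⟩ is an inner product exactly when A is positive definite.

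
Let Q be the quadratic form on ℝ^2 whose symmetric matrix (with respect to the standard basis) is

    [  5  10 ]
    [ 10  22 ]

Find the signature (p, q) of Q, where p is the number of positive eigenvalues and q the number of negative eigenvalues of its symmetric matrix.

Row-reducing A symmetrically gives the diagonal entries 5, 2.
So there are 2 positive pivots.

(2, 0)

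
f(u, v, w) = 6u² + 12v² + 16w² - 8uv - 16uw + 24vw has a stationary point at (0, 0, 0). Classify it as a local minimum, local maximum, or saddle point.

local minimum

The Hessian at the origin is H = [[12, -8, -16], [-8, 24, 24], [-16, 24, 32]].
Symmetric row and column elimination reduces H to a congruent diagonal form with pivots 12, 56/3, 8/7.
Counting signs: 3 positive.
H is positive definite, so the origin is a strict local minimum.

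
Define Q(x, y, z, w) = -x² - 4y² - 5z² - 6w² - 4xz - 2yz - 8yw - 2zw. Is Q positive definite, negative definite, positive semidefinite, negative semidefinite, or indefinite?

The symmetric matrix of Q is A = [[-1, 0, -2, 0], [0, -4, -1, -4], [-2, -1, -5, -1], [0, -4, -1, -6]].
Leading principal minors: Δ_1 = -1, Δ_2 = 4, Δ_3 = -3, Δ_4 = 6.
The signs alternate starting with Δ_1 < 0, so by Sylvester's criterion Q is negative definite.

negative definite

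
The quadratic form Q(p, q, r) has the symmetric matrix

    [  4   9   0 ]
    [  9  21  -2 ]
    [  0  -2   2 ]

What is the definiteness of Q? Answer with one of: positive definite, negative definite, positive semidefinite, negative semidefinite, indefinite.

indefinite

Applying the same elementary operations to the rows and columns of A produces a congruent diagonal matrix with entries 4, 3/4, -10/3.
Counting signs: 2 positive, 1 negative.
Hence Q is indefinite.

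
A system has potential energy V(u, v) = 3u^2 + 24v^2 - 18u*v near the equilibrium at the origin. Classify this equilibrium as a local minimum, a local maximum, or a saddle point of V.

The Hessian at the origin is H = [[6, -18], [-18, 48]].
det H = 6·48 − (-18)² = -36 < 0, so H is indefinite.
Therefore the origin is a saddle point.

saddle point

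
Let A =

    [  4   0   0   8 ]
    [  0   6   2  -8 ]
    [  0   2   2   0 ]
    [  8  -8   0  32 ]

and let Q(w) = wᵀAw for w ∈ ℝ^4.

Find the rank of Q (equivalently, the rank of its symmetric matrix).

3

Row-reducing A symmetrically gives the diagonal entries 4, 6, 4/3, 0.
So there are 3 positive, 1 zero pivots.
The rank is the number of nonzero pivots: 3.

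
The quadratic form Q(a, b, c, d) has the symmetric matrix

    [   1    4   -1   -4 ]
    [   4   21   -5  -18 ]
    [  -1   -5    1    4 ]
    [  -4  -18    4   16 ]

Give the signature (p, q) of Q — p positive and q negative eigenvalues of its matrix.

(2, 1)

Congruent diagonalization of A (simultaneous row and column reduction) yields pivots 1, 5, -1/5, 0.
So there are 2 positive, 1 negative, 1 zero pivots.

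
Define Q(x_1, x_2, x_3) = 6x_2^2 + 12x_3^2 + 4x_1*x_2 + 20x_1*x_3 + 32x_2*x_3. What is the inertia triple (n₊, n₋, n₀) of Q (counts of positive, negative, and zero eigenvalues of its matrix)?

The symmetric matrix is A = [[0, 2, 10], [2, 6, 16], [10, 16, 12]].
By Sylvester's law of inertia any congruent diagonalization of A has 2 positive, 1 negative and 0 zero entries.

(2, 1, 0)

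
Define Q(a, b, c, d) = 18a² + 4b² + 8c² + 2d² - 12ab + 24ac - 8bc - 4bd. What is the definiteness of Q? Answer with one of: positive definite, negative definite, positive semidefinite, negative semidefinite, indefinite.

The associated matrix is A = [[18, -6, 12, 0], [-6, 4, -4, -2], [12, -4, 8, 0], [0, -2, 0, 2]].
Congruent diagonalization of A (simultaneous row and column reduction) yields pivots 18, 2, 0, 0.
That gives 2 positive, 2 zero pivots.
Hence Q is positive semidefinite.

positive semidefinite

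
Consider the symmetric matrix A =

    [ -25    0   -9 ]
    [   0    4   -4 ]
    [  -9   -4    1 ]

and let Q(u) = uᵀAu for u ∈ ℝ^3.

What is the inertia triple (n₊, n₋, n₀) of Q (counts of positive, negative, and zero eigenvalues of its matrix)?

An LDLᵀ factorisation of A has diagonal entries -25, 4, 6/25.
That gives 2 positive, 1 negative pivots.

(2, 1, 0)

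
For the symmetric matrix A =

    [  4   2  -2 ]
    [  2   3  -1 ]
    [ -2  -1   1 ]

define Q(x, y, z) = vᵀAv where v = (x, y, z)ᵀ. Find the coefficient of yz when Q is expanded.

-2

The coefficient of yz is A[2,3] + A[3,2] = 2·(-1) = -2.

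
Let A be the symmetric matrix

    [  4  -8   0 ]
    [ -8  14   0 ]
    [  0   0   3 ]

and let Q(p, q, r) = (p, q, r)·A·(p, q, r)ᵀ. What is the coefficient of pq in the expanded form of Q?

-16

The coefficient of pq is A[1,2] + A[2,1] = 2·(-8) = -16.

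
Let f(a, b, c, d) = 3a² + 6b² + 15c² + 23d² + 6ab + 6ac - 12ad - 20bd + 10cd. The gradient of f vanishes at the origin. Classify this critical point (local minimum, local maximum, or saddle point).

local minimum

The Hessian at the origin is H = [[6, 6, 6, -12], [6, 12, 0, -20], [6, 0, 30, 10], [-12, -20, 10, 46]].
Symmetric row and column elimination reduces H to a congruent diagonal form with pivots 6, 6, 18, 4/9.
So there are 4 positive pivots.
H is positive definite, so the origin is a strict local minimum.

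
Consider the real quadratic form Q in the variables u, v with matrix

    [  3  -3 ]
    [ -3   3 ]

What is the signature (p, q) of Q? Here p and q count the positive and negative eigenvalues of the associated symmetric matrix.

Congruent diagonalization of A (simultaneous row and column reduction) yields pivots 3, 0.
That gives 1 positive, 1 zero pivots.

(1, 0)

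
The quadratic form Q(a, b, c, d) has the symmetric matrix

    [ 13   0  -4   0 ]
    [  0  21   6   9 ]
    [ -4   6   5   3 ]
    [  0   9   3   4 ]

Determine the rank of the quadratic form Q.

Symmetric row and column elimination reduces A to a congruent diagonal form with pivots 13, 21, 187/91, 10/187.
That gives 4 positive pivots.
The rank is the number of nonzero pivots: 4.

4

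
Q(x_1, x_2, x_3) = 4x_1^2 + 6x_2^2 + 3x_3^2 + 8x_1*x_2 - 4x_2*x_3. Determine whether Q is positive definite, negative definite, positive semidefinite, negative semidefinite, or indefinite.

positive definite

The symmetric matrix of Q is A = [[4, 4, 0], [4, 6, -2], [0, -2, 3]].
Leading principal minors: Δ_1 = 4, Δ_2 = 8, Δ_3 = 8.
All leading principal minors are positive, so by Sylvester's criterion Q is positive definite.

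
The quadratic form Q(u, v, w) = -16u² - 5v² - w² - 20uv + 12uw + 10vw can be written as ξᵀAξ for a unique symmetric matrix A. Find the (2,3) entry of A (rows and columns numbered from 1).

5

The coefficient of v·w in Q is 10. For a symmetric A this equals A[2,3] + A[3,2] = 2·A[2,3].
So A[2,3] = 10/2 = 5.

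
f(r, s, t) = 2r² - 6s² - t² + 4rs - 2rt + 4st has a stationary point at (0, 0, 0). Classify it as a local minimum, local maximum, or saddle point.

saddle point

The Hessian at the origin is H = [[4, 4, -2], [4, -12, 4], [-2, 4, -2]].
Symmetric row and column elimination reduces H to a congruent diagonal form with pivots 4, -16, -3/4.
That gives 1 positive, 2 negative pivots.
H is indefinite, so the origin is a saddle point.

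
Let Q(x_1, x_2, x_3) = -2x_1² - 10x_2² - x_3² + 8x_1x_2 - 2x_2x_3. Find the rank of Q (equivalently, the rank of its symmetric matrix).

3

The symmetric matrix is A = [[-2, 4, 0], [4, -10, -1], [0, -1, -1]].
Congruent diagonalization of A (simultaneous row and column reduction) yields pivots -2, -2, -1/2.
So there are 3 negative pivots.
The rank is the number of nonzero pivots: 3.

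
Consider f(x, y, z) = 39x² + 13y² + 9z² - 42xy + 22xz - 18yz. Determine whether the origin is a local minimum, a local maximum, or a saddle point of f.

local minimum

The Hessian at the origin is H = [[78, -42, 22], [-42, 26, -18], [22, -18, 18]].
Row-reducing H symmetrically gives the diagonal entries 78, 44/13, 20/33.
Counting signs: 3 positive.
H is positive definite, so the origin is a strict local minimum.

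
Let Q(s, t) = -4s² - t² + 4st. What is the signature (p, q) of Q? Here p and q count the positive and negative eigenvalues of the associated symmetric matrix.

The symmetric matrix is A = [[-4, 2], [2, -1]].
Row-reducing A symmetrically gives the diagonal entries -4, 0.
Counting signs: 1 negative, 1 zero.

(0, 1)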